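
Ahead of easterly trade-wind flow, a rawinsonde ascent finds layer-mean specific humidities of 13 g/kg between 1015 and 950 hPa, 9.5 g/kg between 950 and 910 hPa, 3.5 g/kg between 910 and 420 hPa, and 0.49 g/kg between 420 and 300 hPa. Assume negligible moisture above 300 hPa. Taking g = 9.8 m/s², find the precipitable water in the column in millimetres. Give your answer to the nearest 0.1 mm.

Precipitable water is the column-integrated vapour mass per unit area: PW = (1/g) Σ q̄ Δp, with q in kg/kg and Δp in Pa (1 kg/m² of water = 1 mm).
Layer 1015–950 hPa: Δp = 65 hPa = 6500 Pa, q̄ = 0.013 kg/kg → 0.013 × 6500 / 9.8 = 8.62 mm
Layer 950–910 hPa: Δp = 40 hPa = 4000 Pa, q̄ = 0.0095 kg/kg → 0.0095 × 4000 / 9.8 = 3.88 mm
Layer 910–420 hPa: Δp = 490 hPa = 49000 Pa, q̄ = 0.0035 kg/kg → 0.0035 × 49000 / 9.8 = 17.50 mm
Layer 420–300 hPa: Δp = 120 hPa = 12000 Pa, q̄ = 0.00049 kg/kg → 0.00049 × 12000 / 9.8 = 0.60 mm
PW = 8.62 + 3.88 + 17.50 + 0.60 = 30.60 ≈ 30.6 mm.

PW ≈ 30.6 mm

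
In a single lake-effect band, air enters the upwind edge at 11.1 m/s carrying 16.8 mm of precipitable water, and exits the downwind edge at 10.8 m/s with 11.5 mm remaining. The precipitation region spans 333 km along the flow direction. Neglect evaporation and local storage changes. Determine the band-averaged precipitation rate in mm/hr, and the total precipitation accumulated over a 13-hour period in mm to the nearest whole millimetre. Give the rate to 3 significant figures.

R ≈ 0.673 mm/hr; total ≈ 9 mm

Column moisture flux per unit crosswind length is F = V × PW.
Inflow: F_in = 11.1 × 16.8 = 186.48 mm·m/s
Outflow: F_out = 10.8 × 11.5 = 124.2 mm·m/s
Steady-state rate R = (F_in − F_out)/L = (186.48 − 124.2) / 333000 m = 1.870e-04 mm/s.
R = 1.870e-04 × 3600 = 0.673 mm/hr.
Over 13 h: total = 0.673 × 13 = 8.749 ≈ 9 mm.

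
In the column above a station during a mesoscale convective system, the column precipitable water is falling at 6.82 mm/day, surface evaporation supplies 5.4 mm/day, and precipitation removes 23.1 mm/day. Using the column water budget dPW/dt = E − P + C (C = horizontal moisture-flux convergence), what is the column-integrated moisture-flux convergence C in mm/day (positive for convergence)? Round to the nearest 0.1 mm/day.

dPW/dt = -6.82 mm/day.
C = dPW/dt − E + P = (-6.82) − 5.4 + 23.1 = 10.9 mm/day.

C ≈ 10.9 mm/day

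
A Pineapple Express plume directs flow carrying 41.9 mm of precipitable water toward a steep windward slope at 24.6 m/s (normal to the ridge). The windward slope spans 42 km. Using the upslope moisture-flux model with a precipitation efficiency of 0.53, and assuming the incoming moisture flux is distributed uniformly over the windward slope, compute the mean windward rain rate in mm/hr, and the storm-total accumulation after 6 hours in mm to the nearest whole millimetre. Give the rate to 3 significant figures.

R ≈ 46.8 mm/hr; total ≈ 281 mm

Incoming column moisture flux per unit ridge length: F = V × PW = 24.6 × 41.9 = 1030.74 mm·m/s.
Spread over the 42 km slope with efficiency ε = 0.53: R = ε·F/W = 0.53 × 1030.74 / 42000 m = 1.301e-02 mm/s.
R = 1.301e-02 × 3600 = 46.8 mm/hr.
Over 6 h: total = 46.8 × 6 = 280.8 ≈ 281 mm.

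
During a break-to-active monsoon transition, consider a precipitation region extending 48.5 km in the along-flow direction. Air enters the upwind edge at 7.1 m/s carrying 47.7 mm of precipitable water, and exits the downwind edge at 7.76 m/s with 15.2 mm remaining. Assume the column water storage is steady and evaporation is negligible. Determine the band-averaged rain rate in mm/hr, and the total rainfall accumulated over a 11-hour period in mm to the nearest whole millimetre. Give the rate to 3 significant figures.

Column moisture flux per unit crosswind length is F = V × PW.
Inflow: F_in = 7.1 × 47.7 = 338.67 mm·m/s
Outflow: F_out = 7.76 × 15.2 = 117.952 mm·m/s
Steady-state rate R = (F_in − F_out)/L = (338.67 − 117.952) / 48500 m = 4.551e-03 mm/s.
R = 4.551e-03 × 3600 = 16.4 mm/hr.
Over 11 h: total = 16.4 × 11 = 180.4 ≈ 180 mm.

R ≈ 16.4 mm/hr; total ≈ 180 mm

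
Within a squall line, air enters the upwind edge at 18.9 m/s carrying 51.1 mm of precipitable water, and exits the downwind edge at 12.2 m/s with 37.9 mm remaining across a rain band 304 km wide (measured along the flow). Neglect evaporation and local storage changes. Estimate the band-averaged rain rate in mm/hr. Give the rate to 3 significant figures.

Column moisture flux per unit crosswind length is F = V × PW.
Inflow: F_in = 18.9 × 51.1 = 965.79 mm·m/s
Outflow: F_out = 12.2 × 37.9 = 462.38 mm·m/s
Steady-state rate R = (F_in − F_out)/L = (965.79 − 462.38) / 304000 m = 1.656e-03 mm/s.
R = 1.656e-03 × 3600 = 5.96 mm/hr.

R ≈ 5.96 mm/hr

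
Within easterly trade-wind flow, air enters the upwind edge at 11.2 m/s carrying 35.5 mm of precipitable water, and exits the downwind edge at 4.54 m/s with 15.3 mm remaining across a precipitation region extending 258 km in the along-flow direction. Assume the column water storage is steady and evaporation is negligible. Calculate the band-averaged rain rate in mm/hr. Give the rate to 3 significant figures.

R ≈ 4.58 mm/hr

Column moisture flux per unit crosswind length is F = V × PW.
Inflow: F_in = 11.2 × 35.5 = 397.6 mm·m/s
Outflow: F_out = 4.54 × 15.3 = 69.462 mm·m/s
Steady-state rate R = (F_in − F_out)/L = (397.6 − 69.462) / 258000 m = 1.272e-03 mm/s.
R = 1.272e-03 × 3600 = 4.58 mm/hr.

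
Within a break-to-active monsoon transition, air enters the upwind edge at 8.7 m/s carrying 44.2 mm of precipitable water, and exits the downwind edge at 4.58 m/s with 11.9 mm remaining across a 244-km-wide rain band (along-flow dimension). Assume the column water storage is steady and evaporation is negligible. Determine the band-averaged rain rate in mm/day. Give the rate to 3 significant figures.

Column moisture flux per unit crosswind length is F = V × PW.
Inflow: F_in = 8.7 × 44.2 = 384.54 mm·m/s
Outflow: F_out = 4.58 × 11.9 = 54.502 mm·m/s
Steady-state rate R = (F_in − F_out)/L = (384.54 − 54.502) / 244000 m = 1.353e-03 mm/s.
R = 1.353e-03 × 3600 × 24 = 117 mm/day.

R ≈ 117 mm/day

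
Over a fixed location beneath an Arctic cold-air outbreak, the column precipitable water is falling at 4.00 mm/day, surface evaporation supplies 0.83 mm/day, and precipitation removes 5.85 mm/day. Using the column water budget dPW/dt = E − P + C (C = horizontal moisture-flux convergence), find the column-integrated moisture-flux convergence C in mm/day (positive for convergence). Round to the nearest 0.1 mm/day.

C ≈ 1.0 mm/day

dPW/dt = -4.00 mm/day.
C = dPW/dt − E + P = (-4.00) − 0.83 + 5.85 = 1.0 mm/day.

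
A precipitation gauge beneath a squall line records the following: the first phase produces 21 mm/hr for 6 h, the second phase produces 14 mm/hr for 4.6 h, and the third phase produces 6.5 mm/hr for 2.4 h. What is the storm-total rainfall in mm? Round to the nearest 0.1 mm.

total ≈ 206.0 mm

Total = Σ Rᵢ Δtᵢ = 21 × 6 + 14 × 4.6 + 6.5 × 2.4
      = 126 + 64.4 + 15.6 = 206.0 mm.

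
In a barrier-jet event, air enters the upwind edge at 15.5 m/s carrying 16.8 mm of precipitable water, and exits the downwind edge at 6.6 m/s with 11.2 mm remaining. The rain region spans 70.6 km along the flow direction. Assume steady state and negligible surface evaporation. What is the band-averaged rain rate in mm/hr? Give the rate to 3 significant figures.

R ≈ 9.51 mm/hr

Column moisture flux per unit crosswind length is F = V × PW.
Inflow: F_in = 15.5 × 16.8 = 260.4 mm·m/s
Outflow: F_out = 6.6 × 11.2 = 73.92 mm·m/s
Steady-state rate R = (F_in − F_out)/L = (260.4 − 73.92) / 70600 m = 2.641e-03 mm/s.
R = 2.641e-03 × 3600 = 9.51 mm/hr.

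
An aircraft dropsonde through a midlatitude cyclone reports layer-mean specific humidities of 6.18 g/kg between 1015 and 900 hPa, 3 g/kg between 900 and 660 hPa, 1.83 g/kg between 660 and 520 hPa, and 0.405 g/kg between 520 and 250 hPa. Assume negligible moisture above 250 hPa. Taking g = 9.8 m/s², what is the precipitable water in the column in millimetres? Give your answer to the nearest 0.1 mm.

PW ≈ 18.3 mm

Precipitable water is the column-integrated vapour mass per unit area: PW = (1/g) Σ q̄ Δp, with q in kg/kg and Δp in Pa (1 kg/m² of water = 1 mm).
Layer 1015–900 hPa: Δp = 115 hPa = 11500 Pa, q̄ = 0.00618 kg/kg → 0.00618 × 11500 / 9.8 = 7.25 mm
Layer 900–660 hPa: Δp = 240 hPa = 24000 Pa, q̄ = 0.003 kg/kg → 0.003 × 24000 / 9.8 = 7.35 mm
Layer 660–520 hPa: Δp = 140 hPa = 14000 Pa, q̄ = 0.00183 kg/kg → 0.00183 × 14000 / 9.8 = 2.61 mm
Layer 520–250 hPa: Δp = 270 hPa = 27000 Pa, q̄ = 0.000405 kg/kg → 0.000405 × 27000 / 9.8 = 1.12 mm
PW = 7.25 + 7.35 + 2.61 + 1.12 = 18.33 ≈ 18.3 mm.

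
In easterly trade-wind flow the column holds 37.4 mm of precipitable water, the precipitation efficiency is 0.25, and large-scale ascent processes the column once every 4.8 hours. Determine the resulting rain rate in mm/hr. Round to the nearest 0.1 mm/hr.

R ≈ 1.9 mm/hr

Each overturning extracts ε × PW = 0.25 × 37.4 = 9.35 mm.
Rate = ε·PW / τ = 9.35 / 4.8 h = 1.9 mm/hr.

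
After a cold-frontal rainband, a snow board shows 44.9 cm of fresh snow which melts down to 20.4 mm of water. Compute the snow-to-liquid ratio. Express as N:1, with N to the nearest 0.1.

Ratio = snow depth / SWE = 449 mm / 20.4 mm = 22.0, i.e. 22.0:1.

ratio ≈ 22.0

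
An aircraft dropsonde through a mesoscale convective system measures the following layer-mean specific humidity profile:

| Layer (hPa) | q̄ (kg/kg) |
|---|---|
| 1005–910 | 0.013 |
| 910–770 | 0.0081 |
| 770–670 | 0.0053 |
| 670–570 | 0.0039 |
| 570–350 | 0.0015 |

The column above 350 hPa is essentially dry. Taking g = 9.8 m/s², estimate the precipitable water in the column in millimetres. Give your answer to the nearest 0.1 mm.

PW ≈ 36.9 mm

Precipitable water is the column-integrated vapour mass per unit area: PW = (1/g) Σ q̄ Δp, with q in kg/kg and Δp in Pa (1 kg/m² of water = 1 mm).
Layer 1005–910 hPa: Δp = 95 hPa = 9500 Pa, q̄ = 0.013 kg/kg → 0.013 × 9500 / 9.8 = 12.60 mm
Layer 910–770 hPa: Δp = 140 hPa = 14000 Pa, q̄ = 0.0081 kg/kg → 0.0081 × 14000 / 9.8 = 11.57 mm
Layer 770–670 hPa: Δp = 100 hPa = 10000 Pa, q̄ = 0.0053 kg/kg → 0.0053 × 10000 / 9.8 = 5.41 mm
Layer 670–570 hPa: Δp = 100 hPa = 10000 Pa, q̄ = 0.0039 kg/kg → 0.0039 × 10000 / 9.8 = 3.98 mm
Layer 570–350 hPa: Δp = 220 hPa = 22000 Pa, q̄ = 0.0015 kg/kg → 0.0015 × 22000 / 9.8 = 3.37 mm
PW = 12.60 + 11.57 + 5.41 + 3.98 + 3.37 = 36.93 ≈ 36.9 mm.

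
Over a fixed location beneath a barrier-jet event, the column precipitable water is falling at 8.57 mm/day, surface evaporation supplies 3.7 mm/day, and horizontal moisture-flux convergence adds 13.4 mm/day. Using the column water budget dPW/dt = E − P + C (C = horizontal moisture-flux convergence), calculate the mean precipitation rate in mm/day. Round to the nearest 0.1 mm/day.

dPW/dt = -8.57 mm/day.
P = E + C − dPW/dt = 3.7 + (13.4) − (-8.57) = 25.7 mm/day.

P ≈ 25.7 mm/day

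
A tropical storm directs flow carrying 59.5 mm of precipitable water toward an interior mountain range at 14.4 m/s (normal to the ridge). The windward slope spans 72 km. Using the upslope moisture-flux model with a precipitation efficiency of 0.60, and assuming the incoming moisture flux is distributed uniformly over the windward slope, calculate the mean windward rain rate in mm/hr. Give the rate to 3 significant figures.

R ≈ 25.7 mm/hr

Incoming column moisture flux per unit ridge length: F = V × PW = 14.4 × 59.5 = 856.8 mm·m/s.
Spread over the 72 km slope with efficiency ε = 0.60: R = ε·F/W = 0.60 × 856.8 / 72000 m = 7.140e-03 mm/s.
R = 7.140e-03 × 3600 = 25.7 mm/hr.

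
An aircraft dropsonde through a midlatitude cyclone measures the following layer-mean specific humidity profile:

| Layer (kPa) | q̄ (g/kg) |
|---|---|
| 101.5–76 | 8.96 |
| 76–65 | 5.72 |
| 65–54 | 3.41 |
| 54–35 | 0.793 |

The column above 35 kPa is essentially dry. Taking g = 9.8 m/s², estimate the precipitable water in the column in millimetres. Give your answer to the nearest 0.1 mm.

PW ≈ 35.1 mm

Precipitable water is the column-integrated vapour mass per unit area: PW = (1/g) Σ q̄ Δp, with q in kg/kg and Δp in Pa (1 kg/m² of water = 1 mm).
Layer 101.5–76 kPa: Δp = 255 hPa = 25500 Pa, q̄ = 0.00896 kg/kg → 0.00896 × 25500 / 9.8 = 23.31 mm
Layer 76–65 kPa: Δp = 110 hPa = 11000 Pa, q̄ = 0.00572 kg/kg → 0.00572 × 11000 / 9.8 = 6.42 mm
Layer 65–54 kPa: Δp = 110 hPa = 11000 Pa, q̄ = 0.00341 kg/kg → 0.00341 × 11000 / 9.8 = 3.83 mm
Layer 54–35 kPa: Δp = 190 hPa = 19000 Pa, q̄ = 0.000793 kg/kg → 0.000793 × 19000 / 9.8 = 1.54 mm
PW = 23.31 + 6.42 + 3.83 + 1.54 = 35.10 ≈ 35.1 mm.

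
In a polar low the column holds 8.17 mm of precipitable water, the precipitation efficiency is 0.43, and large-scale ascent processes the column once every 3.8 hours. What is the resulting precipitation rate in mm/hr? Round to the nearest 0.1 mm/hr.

R ≈ 0.9 mm/hr

Each overturning extracts ε × PW = 0.43 × 8.17 = 3.5131 mm.
Rate = ε·PW / τ = 3.5131 / 3.8 h = 0.9 mm/hr.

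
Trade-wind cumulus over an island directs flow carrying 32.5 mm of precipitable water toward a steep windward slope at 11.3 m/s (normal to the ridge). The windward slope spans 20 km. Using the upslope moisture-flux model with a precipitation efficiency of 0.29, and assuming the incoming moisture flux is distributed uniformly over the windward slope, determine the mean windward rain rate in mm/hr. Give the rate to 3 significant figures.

R ≈ 19.2 mm/hr

Incoming column moisture flux per unit ridge length: F = V × PW = 11.3 × 32.5 = 367.25 mm·m/s.
Spread over the 20 km slope with efficiency ε = 0.29: R = ε·F/W = 0.29 × 367.25 / 20000 m = 5.325e-03 mm/s.
R = 5.325e-03 × 3600 = 19.2 mm/hr.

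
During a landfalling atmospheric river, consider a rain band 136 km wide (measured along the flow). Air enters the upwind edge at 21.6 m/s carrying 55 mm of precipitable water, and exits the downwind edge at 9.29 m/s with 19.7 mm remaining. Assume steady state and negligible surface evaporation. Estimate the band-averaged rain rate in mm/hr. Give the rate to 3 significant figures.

R ≈ 26.6 mm/hr

Column moisture flux per unit crosswind length is F = V × PW.
Inflow: F_in = 21.6 × 55 = 1188 mm·m/s
Outflow: F_out = 9.29 × 19.7 = 183.013 mm·m/s
Steady-state rate R = (F_in − F_out)/L = (1188 − 183.013) / 136000 m = 7.390e-03 mm/s.
R = 7.390e-03 × 3600 = 26.6 mm/hr.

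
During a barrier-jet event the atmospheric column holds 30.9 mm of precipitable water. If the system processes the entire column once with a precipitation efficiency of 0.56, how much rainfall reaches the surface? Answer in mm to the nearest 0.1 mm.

rainfall ≈ 17.3 mm

Rainfall = ε × PW = 0.56 × 30.9 = 17.3 mm.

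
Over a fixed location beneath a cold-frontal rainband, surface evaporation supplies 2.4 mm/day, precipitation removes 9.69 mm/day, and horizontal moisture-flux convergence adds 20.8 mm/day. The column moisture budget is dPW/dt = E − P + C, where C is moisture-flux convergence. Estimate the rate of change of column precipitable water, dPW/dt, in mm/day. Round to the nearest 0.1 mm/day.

dPW/dt ≈ 13.5 mm/day

dPW/dt = E − P + C = 2.4 − 9.69 + (20.8) = 13.5 mm/day.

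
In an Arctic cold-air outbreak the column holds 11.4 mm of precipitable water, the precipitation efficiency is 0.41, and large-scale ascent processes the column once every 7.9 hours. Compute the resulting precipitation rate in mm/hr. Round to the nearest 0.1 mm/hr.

R ≈ 0.6 mm/hr

Each overturning extracts ε × PW = 0.41 × 11.4 = 4.674 mm.
Rate = ε·PW / τ = 4.674 / 7.9 h = 0.6 mm/hr.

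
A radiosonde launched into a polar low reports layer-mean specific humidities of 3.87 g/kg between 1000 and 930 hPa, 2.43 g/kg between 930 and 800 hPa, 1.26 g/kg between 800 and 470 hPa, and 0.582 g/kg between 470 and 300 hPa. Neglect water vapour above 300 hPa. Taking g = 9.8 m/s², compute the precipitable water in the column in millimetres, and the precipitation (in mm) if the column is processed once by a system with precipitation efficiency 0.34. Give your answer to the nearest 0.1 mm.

Precipitable water is the column-integrated vapour mass per unit area: PW = (1/g) Σ q̄ Δp, with q in kg/kg and Δp in Pa (1 kg/m² of water = 1 mm).
Layer 1000–930 hPa: Δp = 70 hPa = 7000 Pa, q̄ = 0.00387 kg/kg → 0.00387 × 7000 / 9.8 = 2.76 mm
Layer 930–800 hPa: Δp = 130 hPa = 13000 Pa, q̄ = 0.00243 kg/kg → 0.00243 × 13000 / 9.8 = 3.22 mm
Layer 800–470 hPa: Δp = 330 hPa = 33000 Pa, q̄ = 0.00126 kg/kg → 0.00126 × 33000 / 9.8 = 4.24 mm
Layer 470–300 hPa: Δp = 170 hPa = 17000 Pa, q̄ = 0.000582 kg/kg → 0.000582 × 17000 / 9.8 = 1.01 mm
PW = 2.76 + 3.22 + 4.24 + 1.01 = 11.23 ≈ 11.2 mm.
Precipitation = ε × PW = 0.34 × 11.2 = 3.8 mm.

PW ≈ 11.2 mm; precipitation ≈ 3.8 mm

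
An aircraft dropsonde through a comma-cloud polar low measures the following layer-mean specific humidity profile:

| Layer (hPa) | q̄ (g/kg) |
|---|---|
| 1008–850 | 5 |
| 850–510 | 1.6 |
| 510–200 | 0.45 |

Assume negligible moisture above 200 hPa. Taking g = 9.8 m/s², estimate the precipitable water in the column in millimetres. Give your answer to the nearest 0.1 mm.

Precipitable water is the column-integrated vapour mass per unit area: PW = (1/g) Σ q̄ Δp, with q in kg/kg and Δp in Pa (1 kg/m² of water = 1 mm).
Layer 1008–850 hPa: Δp = 158 hPa = 15800 Pa, q̄ = 0.005 kg/kg → 0.005 × 15800 / 9.8 = 8.06 mm
Layer 850–510 hPa: Δp = 340 hPa = 34000 Pa, q̄ = 0.0016 kg/kg → 0.0016 × 34000 / 9.8 = 5.55 mm
Layer 510–200 hPa: Δp = 310 hPa = 31000 Pa, q̄ = 0.00045 kg/kg → 0.00045 × 31000 / 9.8 = 1.42 mm
PW = 8.06 + 5.55 + 1.42 = 15.03 ≈ 15.0 mm.

PW ≈ 15.0 mm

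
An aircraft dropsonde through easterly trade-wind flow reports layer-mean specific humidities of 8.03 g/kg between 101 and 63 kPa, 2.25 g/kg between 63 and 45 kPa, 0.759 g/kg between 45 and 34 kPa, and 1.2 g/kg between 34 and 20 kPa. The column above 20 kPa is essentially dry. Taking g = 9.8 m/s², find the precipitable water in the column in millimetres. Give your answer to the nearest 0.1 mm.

PW ≈ 37.8 mm

Precipitable water is the column-integrated vapour mass per unit area: PW = (1/g) Σ q̄ Δp, with q in kg/kg and Δp in Pa (1 kg/m² of water = 1 mm).
Layer 101–63 kPa: Δp = 380 hPa = 38000 Pa, q̄ = 0.00803 kg/kg → 0.00803 × 38000 / 9.8 = 31.14 mm
Layer 63–45 kPa: Δp = 180 hPa = 18000 Pa, q̄ = 0.00225 kg/kg → 0.00225 × 18000 / 9.8 = 4.13 mm
Layer 45–34 kPa: Δp = 110 hPa = 11000 Pa, q̄ = 0.000759 kg/kg → 0.000759 × 11000 / 9.8 = 0.85 mm
Layer 34–20 kPa: Δp = 140 hPa = 14000 Pa, q̄ = 0.0012 kg/kg → 0.0012 × 14000 / 9.8 = 1.71 mm
PW = 31.14 + 4.13 + 0.85 + 1.71 = 37.83 ≈ 37.8 mm.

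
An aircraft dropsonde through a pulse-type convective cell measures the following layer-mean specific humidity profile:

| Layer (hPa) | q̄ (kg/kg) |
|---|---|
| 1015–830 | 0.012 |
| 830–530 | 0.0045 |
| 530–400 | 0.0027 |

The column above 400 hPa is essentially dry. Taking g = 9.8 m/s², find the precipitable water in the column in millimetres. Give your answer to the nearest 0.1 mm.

Precipitable water is the column-integrated vapour mass per unit area: PW = (1/g) Σ q̄ Δp, with q in kg/kg and Δp in Pa (1 kg/m² of water = 1 mm).
Layer 1015–830 hPa: Δp = 185 hPa = 18500 Pa, q̄ = 0.012 kg/kg → 0.012 × 18500 / 9.8 = 22.65 mm
Layer 830–530 hPa: Δp = 300 hPa = 30000 Pa, q̄ = 0.0045 kg/kg → 0.0045 × 30000 / 9.8 = 13.78 mm
Layer 530–400 hPa: Δp = 130 hPa = 13000 Pa, q̄ = 0.0027 kg/kg → 0.0027 × 13000 / 9.8 = 3.58 mm
PW = 22.65 + 13.78 + 3.58 = 40.01 ≈ 40.0 mm.

PW ≈ 40.0 mm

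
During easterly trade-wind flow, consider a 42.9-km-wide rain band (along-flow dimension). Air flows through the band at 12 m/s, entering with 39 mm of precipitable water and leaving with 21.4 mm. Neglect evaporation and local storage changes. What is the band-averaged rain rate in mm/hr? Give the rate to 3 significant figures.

Column moisture flux per unit crosswind length is F = V × PW.
Inflow: F_in = 12 × 39 = 468 mm·m/s
Outflow: F_out = 12 × 21.4 = 256.8 mm·m/s
Steady-state rate R = (F_in − F_out)/L = (468 − 256.8) / 42900 m = 4.923e-03 mm/s.
R = 4.923e-03 × 3600 = 17.7 mm/hr.

R ≈ 17.7 mm/hr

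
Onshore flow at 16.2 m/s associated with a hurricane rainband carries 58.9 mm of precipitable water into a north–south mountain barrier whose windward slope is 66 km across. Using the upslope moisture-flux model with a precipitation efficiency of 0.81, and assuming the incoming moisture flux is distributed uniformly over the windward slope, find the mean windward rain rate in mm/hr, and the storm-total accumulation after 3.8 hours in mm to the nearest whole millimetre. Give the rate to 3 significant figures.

R ≈ 42.2 mm/hr; total ≈ 160 mm

Incoming column moisture flux per unit ridge length: F = V × PW = 16.2 × 58.9 = 954.18 mm·m/s.
Spread over the 66 km slope with efficiency ε = 0.81: R = ε·F/W = 0.81 × 954.18 / 66000 m = 1.171e-02 mm/s.
R = 1.171e-02 × 3600 = 42.2 mm/hr.
Over 3.8 h: total = 42.2 × 3.8 = 160.36 ≈ 160 mm.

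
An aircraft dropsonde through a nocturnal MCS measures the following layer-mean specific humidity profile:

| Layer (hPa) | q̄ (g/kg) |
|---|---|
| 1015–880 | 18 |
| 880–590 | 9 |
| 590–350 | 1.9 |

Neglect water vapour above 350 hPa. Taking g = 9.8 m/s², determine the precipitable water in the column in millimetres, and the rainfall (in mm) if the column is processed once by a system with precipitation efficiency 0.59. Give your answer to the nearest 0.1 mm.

PW ≈ 56.1 mm; rainfall ≈ 33.1 mm

Precipitable water is the column-integrated vapour mass per unit area: PW = (1/g) Σ q̄ Δp, with q in kg/kg and Δp in Pa (1 kg/m² of water = 1 mm).
Layer 1015–880 hPa: Δp = 135 hPa = 13500 Pa, q̄ = 0.018 kg/kg → 0.018 × 13500 / 9.8 = 24.80 mm
Layer 880–590 hPa: Δp = 290 hPa = 29000 Pa, q̄ = 0.009 kg/kg → 0.009 × 29000 / 9.8 = 26.63 mm
Layer 590–350 hPa: Δp = 240 hPa = 24000 Pa, q̄ = 0.0019 kg/kg → 0.0019 × 24000 / 9.8 = 4.65 mm
PW = 24.80 + 26.63 + 4.65 = 56.08 ≈ 56.1 mm.
Rainfall = ε × PW = 0.59 × 56.1 = 33.1 mm.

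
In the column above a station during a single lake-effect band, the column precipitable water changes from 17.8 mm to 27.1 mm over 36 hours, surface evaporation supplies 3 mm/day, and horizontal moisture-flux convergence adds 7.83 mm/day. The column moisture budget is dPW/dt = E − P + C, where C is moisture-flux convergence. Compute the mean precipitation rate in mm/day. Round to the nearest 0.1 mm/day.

P ≈ 4.6 mm/day

dPW/dt = (27.1 − 17.8) mm / (36/24 day) = +6.200 mm/day.
P = E + C − dPW/dt = 3 + (7.83) − (+6.200) = 4.6 mm/day.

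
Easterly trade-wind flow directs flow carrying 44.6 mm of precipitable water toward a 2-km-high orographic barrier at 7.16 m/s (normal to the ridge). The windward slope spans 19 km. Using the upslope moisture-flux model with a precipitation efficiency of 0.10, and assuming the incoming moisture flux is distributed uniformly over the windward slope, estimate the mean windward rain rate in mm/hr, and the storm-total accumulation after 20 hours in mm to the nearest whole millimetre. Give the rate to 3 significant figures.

Incoming column moisture flux per unit ridge length: F = V × PW = 7.16 × 44.6 = 319.336 mm·m/s.
Spread over the 19 km slope with efficiency ε = 0.10: R = ε·F/W = 0.10 × 319.336 / 19000 m = 1.681e-03 mm/s.
R = 1.681e-03 × 3600 = 6.05 mm/hr.
Over 20 h: total = 6.05 × 20 = 121 mm.

R ≈ 6.05 mm/hr; total ≈ 121 mm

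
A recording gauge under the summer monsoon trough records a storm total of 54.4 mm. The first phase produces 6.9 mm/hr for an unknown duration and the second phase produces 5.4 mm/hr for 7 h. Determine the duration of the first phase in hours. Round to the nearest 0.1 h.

Known phases: 5.4 × 7 = 37.8 mm.
Remaining depth = 54.4 − 37.8 = 16.6 mm.
Duration = 16.6 / 6.9 = 2.4 h.

duration ≈ 2.4 h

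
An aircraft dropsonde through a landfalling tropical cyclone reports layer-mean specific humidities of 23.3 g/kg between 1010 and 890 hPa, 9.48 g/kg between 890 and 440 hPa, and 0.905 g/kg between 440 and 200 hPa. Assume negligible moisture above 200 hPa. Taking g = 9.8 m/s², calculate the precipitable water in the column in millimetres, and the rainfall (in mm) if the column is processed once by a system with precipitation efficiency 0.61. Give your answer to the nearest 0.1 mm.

PW ≈ 74.3 mm; rainfall ≈ 45.3 mm

Precipitable water is the column-integrated vapour mass per unit area: PW = (1/g) Σ q̄ Δp, with q in kg/kg and Δp in Pa (1 kg/m² of water = 1 mm).
Layer 1010–890 hPa: Δp = 120 hPa = 12000 Pa, q̄ = 0.0233 kg/kg → 0.0233 × 12000 / 9.8 = 28.53 mm
Layer 890–440 hPa: Δp = 450 hPa = 45000 Pa, q̄ = 0.00948 kg/kg → 0.00948 × 45000 / 9.8 = 43.53 mm
Layer 440–200 hPa: Δp = 240 hPa = 24000 Pa, q̄ = 0.000905 kg/kg → 0.000905 × 24000 / 9.8 = 2.22 mm
PW = 28.53 + 43.53 + 2.22 = 74.28 ≈ 74.3 mm.
Rainfall = ε × PW = 0.61 × 74.3 = 45.3 mm.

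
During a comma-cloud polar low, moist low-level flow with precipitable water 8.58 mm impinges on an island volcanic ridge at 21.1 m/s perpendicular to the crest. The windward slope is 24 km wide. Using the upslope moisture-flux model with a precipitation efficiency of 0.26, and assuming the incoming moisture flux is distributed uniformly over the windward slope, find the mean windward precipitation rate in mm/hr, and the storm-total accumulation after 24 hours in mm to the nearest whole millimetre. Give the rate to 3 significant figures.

Incoming column moisture flux per unit ridge length: F = V × PW = 21.1 × 8.58 = 181.038 mm·m/s.
Spread over the 24 km slope with efficiency ε = 0.26: R = ε·F/W = 0.26 × 181.038 / 24000 m = 1.961e-03 mm/s.
R = 1.961e-03 × 3600 = 7.06 mm/hr.
Over 24 h: total = 7.06 × 24 = 169.44 ≈ 169 mm.

R ≈ 7.06 mm/hr; total ≈ 169 mm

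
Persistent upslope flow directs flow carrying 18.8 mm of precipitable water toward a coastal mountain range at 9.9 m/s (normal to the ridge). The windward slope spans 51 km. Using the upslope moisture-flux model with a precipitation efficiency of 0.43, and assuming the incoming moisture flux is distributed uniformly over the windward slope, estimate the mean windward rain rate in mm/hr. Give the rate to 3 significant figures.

Incoming column moisture flux per unit ridge length: F = V × PW = 9.9 × 18.8 = 186.12 mm·m/s.
Spread over the 51 km slope with efficiency ε = 0.43: R = ε·F/W = 0.43 × 186.12 / 51000 m = 1.569e-03 mm/s.
R = 1.569e-03 × 3600 = 5.65 mm/hr.

R ≈ 5.65 mm/hr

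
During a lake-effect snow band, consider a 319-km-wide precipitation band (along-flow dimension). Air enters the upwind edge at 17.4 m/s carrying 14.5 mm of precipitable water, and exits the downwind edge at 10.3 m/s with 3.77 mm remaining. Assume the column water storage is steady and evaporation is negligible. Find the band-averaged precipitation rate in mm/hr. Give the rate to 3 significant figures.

Column moisture flux per unit crosswind length is F = V × PW.
Inflow: F_in = 17.4 × 14.5 = 252.3 mm·m/s
Outflow: F_out = 10.3 × 3.77 = 38.831 mm·m/s
Steady-state rate R = (F_in − F_out)/L = (252.3 − 38.831) / 319000 m = 6.692e-04 mm/s.
R = 6.692e-04 × 3600 = 2.41 mm/hr.

R ≈ 2.41 mm/hr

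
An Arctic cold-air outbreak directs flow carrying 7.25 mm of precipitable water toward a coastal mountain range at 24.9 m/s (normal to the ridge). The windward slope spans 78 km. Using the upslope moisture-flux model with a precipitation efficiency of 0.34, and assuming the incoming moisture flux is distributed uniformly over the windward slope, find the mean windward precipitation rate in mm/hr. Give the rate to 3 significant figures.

Incoming column moisture flux per unit ridge length: F = V × PW = 24.9 × 7.25 = 180.525 mm·m/s.
Spread over the 78 km slope with efficiency ε = 0.34: R = ε·F/W = 0.34 × 180.525 / 78000 m = 7.869e-04 mm/s.
R = 7.869e-04 × 3600 = 2.83 mm/hr.

R ≈ 2.83 mm/hr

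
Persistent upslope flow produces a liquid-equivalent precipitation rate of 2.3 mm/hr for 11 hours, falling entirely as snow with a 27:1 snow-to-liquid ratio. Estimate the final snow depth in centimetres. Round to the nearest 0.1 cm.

Liquid-equivalent depth = 2.3 × 11 = 25.3 mm.
Snow depth = 25.3 mm × 27 = 683.1 mm = 68.3 cm.

snow depth ≈ 68.3 cm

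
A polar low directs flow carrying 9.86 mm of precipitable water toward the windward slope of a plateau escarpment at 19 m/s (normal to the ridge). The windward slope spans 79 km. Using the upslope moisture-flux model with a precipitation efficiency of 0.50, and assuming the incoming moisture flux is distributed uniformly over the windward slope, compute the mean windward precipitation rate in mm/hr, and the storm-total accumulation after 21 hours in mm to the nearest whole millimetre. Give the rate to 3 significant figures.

R ≈ 4.27 mm/hr; total ≈ 90 mm

Incoming column moisture flux per unit ridge length: F = V × PW = 19 × 9.86 = 187.34 mm·m/s.
Spread over the 79 km slope with efficiency ε = 0.50: R = ε·F/W = 0.50 × 187.34 / 79000 m = 1.186e-03 mm/s.
R = 1.186e-03 × 3600 = 4.27 mm/hr.
Over 21 h: total = 4.27 × 21 = 89.67 ≈ 90 mm.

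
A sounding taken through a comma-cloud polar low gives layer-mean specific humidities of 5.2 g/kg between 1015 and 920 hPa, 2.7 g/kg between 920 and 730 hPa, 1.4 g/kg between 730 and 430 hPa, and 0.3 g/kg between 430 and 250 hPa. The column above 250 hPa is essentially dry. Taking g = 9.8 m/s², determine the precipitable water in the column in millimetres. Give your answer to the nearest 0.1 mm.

PW ≈ 15.1 mm

Precipitable water is the column-integrated vapour mass per unit area: PW = (1/g) Σ q̄ Δp, with q in kg/kg and Δp in Pa (1 kg/m² of water = 1 mm).
Layer 1015–920 hPa: Δp = 95 hPa = 9500 Pa, q̄ = 0.0052 kg/kg → 0.0052 × 9500 / 9.8 = 5.04 mm
Layer 920–730 hPa: Δp = 190 hPa = 19000 Pa, q̄ = 0.0027 kg/kg → 0.0027 × 19000 / 9.8 = 5.23 mm
Layer 730–430 hPa: Δp = 300 hPa = 30000 Pa, q̄ = 0.0014 kg/kg → 0.0014 × 30000 / 9.8 = 4.29 mm
Layer 430–250 hPa: Δp = 180 hPa = 18000 Pa, q̄ = 0.0003 kg/kg → 0.0003 × 18000 / 9.8 = 0.55 mm
PW = 5.04 + 5.23 + 4.29 + 0.55 = 15.11 ≈ 15.1 mm.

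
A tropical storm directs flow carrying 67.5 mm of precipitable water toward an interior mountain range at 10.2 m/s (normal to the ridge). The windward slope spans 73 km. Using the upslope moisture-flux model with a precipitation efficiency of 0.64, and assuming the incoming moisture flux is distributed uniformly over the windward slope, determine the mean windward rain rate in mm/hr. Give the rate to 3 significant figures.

R ≈ 21.7 mm/hr

Incoming column moisture flux per unit ridge length: F = V × PW = 10.2 × 67.5 = 688.5 mm·m/s.
Spread over the 73 km slope with efficiency ε = 0.64: R = ε·F/W = 0.64 × 688.5 / 73000 m = 6.036e-03 mm/s.
R = 6.036e-03 × 3600 = 21.7 mm/hr.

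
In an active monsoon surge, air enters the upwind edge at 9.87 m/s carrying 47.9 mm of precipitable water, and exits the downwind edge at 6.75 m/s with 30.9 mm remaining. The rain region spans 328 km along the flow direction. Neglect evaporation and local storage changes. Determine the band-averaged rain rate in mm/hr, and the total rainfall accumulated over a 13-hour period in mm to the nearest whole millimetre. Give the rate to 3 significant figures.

R ≈ 2.90 mm/hr; total ≈ 38 mm

Column moisture flux per unit crosswind length is F = V × PW.
Inflow: F_in = 9.87 × 47.9 = 472.773 mm·m/s
Outflow: F_out = 6.75 × 30.9 = 208.575 mm·m/s
Steady-state rate R = (F_in − F_out)/L = (472.773 − 208.575) / 328000 m = 8.055e-04 mm/s.
R = 8.055e-04 × 3600 = 2.90 mm/hr.
Over 13 h: total = 2.90 × 13 = 37.7 ≈ 38 mm.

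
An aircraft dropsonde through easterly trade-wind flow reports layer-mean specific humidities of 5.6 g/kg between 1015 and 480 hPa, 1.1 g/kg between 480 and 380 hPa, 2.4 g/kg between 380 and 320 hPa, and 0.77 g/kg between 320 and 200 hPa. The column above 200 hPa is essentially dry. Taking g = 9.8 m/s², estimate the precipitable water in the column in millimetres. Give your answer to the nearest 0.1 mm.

PW ≈ 34.1 mm

Precipitable water is the column-integrated vapour mass per unit area: PW = (1/g) Σ q̄ Δp, with q in kg/kg and Δp in Pa (1 kg/m² of water = 1 mm).
Layer 1015–480 hPa: Δp = 535 hPa = 53500 Pa, q̄ = 0.0056 kg/kg → 0.0056 × 53500 / 9.8 = 30.57 mm
Layer 480–380 hPa: Δp = 100 hPa = 10000 Pa, q̄ = 0.0011 kg/kg → 0.0011 × 10000 / 9.8 = 1.12 mm
Layer 380–320 hPa: Δp = 60 hPa = 6000 Pa, q̄ = 0.0024 kg/kg → 0.0024 × 6000 / 9.8 = 1.47 mm
Layer 320–200 hPa: Δp = 120 hPa = 12000 Pa, q̄ = 0.00077 kg/kg → 0.00077 × 12000 / 9.8 = 0.94 mm
PW = 30.57 + 1.12 + 1.47 + 0.94 = 34.10 ≈ 34.1 mm.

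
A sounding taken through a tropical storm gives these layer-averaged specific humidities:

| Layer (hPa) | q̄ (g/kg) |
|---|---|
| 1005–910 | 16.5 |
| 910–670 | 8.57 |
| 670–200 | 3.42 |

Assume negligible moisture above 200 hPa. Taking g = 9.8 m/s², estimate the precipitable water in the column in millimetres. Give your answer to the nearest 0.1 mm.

PW ≈ 53.4 mm

Precipitable water is the column-integrated vapour mass per unit area: PW = (1/g) Σ q̄ Δp, with q in kg/kg and Δp in Pa (1 kg/m² of water = 1 mm).
Layer 1005–910 hPa: Δp = 95 hPa = 9500 Pa, q̄ = 0.0165 kg/kg → 0.0165 × 9500 / 9.8 = 15.99 mm
Layer 910–670 hPa: Δp = 240 hPa = 24000 Pa, q̄ = 0.00857 kg/kg → 0.00857 × 24000 / 9.8 = 20.99 mm
Layer 670–200 hPa: Δp = 470 hPa = 47000 Pa, q̄ = 0.00342 kg/kg → 0.00342 × 47000 / 9.8 = 16.40 mm
PW = 15.99 + 20.99 + 16.40 = 53.38 ≈ 53.4 mm.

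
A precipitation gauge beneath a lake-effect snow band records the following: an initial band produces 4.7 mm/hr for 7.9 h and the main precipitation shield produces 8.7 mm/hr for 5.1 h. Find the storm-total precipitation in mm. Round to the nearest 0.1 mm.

Total = Σ Rᵢ Δtᵢ = 4.7 × 7.9 + 8.7 × 5.1
      = 37.13 + 44.37 = 81.5 mm.

total ≈ 81.5 mm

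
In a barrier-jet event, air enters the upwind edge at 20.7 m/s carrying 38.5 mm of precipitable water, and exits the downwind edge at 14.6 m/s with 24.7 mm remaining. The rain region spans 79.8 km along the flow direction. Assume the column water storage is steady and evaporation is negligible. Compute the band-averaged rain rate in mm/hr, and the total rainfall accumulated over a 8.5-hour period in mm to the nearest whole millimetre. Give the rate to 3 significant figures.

R ≈ 19.7 mm/hr; total ≈ 167 mm

Column moisture flux per unit crosswind length is F = V × PW.
Inflow: F_in = 20.7 × 38.5 = 796.95 mm·m/s
Outflow: F_out = 14.6 × 24.7 = 360.62 mm·m/s
Steady-state rate R = (F_in − F_out)/L = (796.95 − 360.62) / 79800 m = 5.468e-03 mm/s.
R = 5.468e-03 × 3600 = 19.7 mm/hr.
Over 8.5 h: total = 19.7 × 8.5 = 167.45 ≈ 167 mm.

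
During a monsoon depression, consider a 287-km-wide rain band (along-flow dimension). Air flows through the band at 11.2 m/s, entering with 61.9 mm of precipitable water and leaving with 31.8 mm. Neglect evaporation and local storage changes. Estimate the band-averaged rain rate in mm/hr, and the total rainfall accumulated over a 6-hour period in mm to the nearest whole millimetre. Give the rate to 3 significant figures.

R ≈ 4.23 mm/hr; total ≈ 25 mm

Column moisture flux per unit crosswind length is F = V × PW.
Inflow: F_in = 11.2 × 61.9 = 693.28 mm·m/s
Outflow: F_out = 11.2 × 31.8 = 356.16 mm·m/s
Steady-state rate R = (F_in − F_out)/L = (693.28 − 356.16) / 287000 m = 1.175e-03 mm/s.
R = 1.175e-03 × 3600 = 4.23 mm/hr.
Over 6 h: total = 4.23 × 6 = 25.38 ≈ 25 mm.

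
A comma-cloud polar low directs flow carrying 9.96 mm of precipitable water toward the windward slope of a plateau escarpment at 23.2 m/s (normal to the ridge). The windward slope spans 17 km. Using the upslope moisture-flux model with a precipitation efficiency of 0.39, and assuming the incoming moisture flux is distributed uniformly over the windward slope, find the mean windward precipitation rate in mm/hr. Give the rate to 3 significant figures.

Incoming column moisture flux per unit ridge length: F = V × PW = 23.2 × 9.96 = 231.072 mm·m/s.
Spread over the 17 km slope with efficiency ε = 0.39: R = ε·F/W = 0.39 × 231.072 / 17000 m = 5.301e-03 mm/s.
R = 5.301e-03 × 3600 = 19.1 mm/hr.

R ≈ 19.1 mm/hr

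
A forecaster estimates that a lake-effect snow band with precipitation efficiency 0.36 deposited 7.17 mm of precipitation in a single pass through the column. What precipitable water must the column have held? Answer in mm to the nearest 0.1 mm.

PW ≈ 19.9 mm

PW = precipitation / ε = 7.17 / 0.36 = 19.9 mm.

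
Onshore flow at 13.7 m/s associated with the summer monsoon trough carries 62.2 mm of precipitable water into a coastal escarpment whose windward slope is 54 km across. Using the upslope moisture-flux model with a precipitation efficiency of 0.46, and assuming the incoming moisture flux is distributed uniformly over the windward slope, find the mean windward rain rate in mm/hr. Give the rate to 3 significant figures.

Incoming column moisture flux per unit ridge length: F = V × PW = 13.7 × 62.2 = 852.14 mm·m/s.
Spread over the 54 km slope with efficiency ε = 0.46: R = ε·F/W = 0.46 × 852.14 / 54000 m = 7.259e-03 mm/s.
R = 7.259e-03 × 3600 = 26.1 mm/hr.

R ≈ 26.1 mm/hr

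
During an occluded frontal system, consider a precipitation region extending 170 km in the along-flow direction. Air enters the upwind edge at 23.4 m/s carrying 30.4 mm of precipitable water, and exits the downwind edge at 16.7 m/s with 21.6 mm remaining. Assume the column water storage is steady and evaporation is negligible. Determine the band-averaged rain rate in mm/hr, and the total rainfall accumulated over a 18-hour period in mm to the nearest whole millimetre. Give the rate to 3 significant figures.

Column moisture flux per unit crosswind length is F = V × PW.
Inflow: F_in = 23.4 × 30.4 = 711.36 mm·m/s
Outflow: F_out = 16.7 × 21.6 = 360.72 mm·m/s
Steady-state rate R = (F_in − F_out)/L = (711.36 − 360.72) / 170000 m = 2.063e-03 mm/s.
R = 2.063e-03 × 3600 = 7.43 mm/hr.
Over 18 h: total = 7.43 × 18 = 133.74 ≈ 134 mm.

R ≈ 7.43 mm/hr; total ≈ 134 mm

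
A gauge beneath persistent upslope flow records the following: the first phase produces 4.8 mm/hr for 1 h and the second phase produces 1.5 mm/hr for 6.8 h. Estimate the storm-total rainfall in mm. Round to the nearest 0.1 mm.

total ≈ 15.0 mm

Total = Σ Rᵢ Δtᵢ = 4.8 × 1 + 1.5 × 6.8
      = 4.8 + 10.2 = 15.0 mm.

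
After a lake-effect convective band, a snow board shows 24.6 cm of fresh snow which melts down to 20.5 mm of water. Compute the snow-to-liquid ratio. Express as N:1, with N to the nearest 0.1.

Ratio = snow depth / SWE = 246 mm / 20.5 mm = 12.0, i.e. 12.0:1.

ratio ≈ 12.0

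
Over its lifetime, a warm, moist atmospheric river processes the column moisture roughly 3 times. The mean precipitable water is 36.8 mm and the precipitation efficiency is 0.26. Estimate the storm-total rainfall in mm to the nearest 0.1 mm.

rainfall ≈ 28.7 mm

Each cycle deposits ε × PW = 0.26 × 36.8 = 9.568 mm.
Over 3 cycles: 3 × 9.568 = 28.7 mm.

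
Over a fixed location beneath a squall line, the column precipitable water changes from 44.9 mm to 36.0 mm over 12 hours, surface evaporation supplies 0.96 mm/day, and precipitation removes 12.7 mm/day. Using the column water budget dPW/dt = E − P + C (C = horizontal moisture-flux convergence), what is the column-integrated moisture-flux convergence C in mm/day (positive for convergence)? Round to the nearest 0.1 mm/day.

dPW/dt = (36.0 − 44.9) mm / (12/24 day) = -17.800 mm/day.
C = dPW/dt − E + P = (-17.800) − 0.96 + 12.7 = -6.1 mm/day.

C ≈ -6.1 mm/day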